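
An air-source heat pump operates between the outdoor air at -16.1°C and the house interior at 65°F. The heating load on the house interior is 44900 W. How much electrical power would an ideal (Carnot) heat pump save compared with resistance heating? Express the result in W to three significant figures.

39600 W

In absolute terms T_C = 257.05 K and T_H = 291.48 K, so ΔT = 34.43 K.
COP_Carnot = T_H/ΔT = 291.48/34.43 = 8.465.
Resistance heating needs Ẇ_res = Q̇_H = 44900 W; the reversible heat pump needs only Ẇ_hp = Q̇_H/COP = 5304 W.
Saving = 44900 − 5304 = 39600 W.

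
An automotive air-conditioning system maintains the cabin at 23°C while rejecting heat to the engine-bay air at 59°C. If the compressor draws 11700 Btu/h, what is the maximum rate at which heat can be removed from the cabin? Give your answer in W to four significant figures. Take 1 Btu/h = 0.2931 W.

28210 W

In absolute terms T_C = 296.15 K and T_H = 332.15 K, so ΔT = 36.00 K.
COP_Carnot = T_C/ΔT = 296.15/36.00 = 8.226.
Q̇_max = COP_Carnot × Ẇ = 8.226 × 11700 Btu/h = 96250 Btu/h = 28210 W.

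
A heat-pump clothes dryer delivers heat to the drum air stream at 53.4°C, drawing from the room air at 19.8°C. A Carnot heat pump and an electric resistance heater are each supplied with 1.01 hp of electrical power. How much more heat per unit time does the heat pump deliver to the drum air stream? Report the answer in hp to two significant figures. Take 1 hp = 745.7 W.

In absolute terms T_C = 292.95 K and T_H = 326.55 K, so ΔT = 33.60 K.
COP_Carnot = T_H/ΔT = 326.55/33.60 = 9.719.
The heat pump delivers Q̇_H = COP × Ẇ = 9.816 hp; the resistance heater delivers Ẇ = 1.010 hp.
Extra = (COP − 1)·Ẇ = 8.806 hp.

8.8 hp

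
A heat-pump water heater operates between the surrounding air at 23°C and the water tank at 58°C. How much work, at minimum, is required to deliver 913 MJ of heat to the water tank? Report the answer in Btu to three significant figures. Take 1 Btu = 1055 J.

In absolute terms T_C = 296.15 K and T_H = 331.15 K, so ΔT = 35.00 K.
The reversible limit is COP_HP = T_H/ΔT = 9.461, so W_min = Q_H/COP = Q_H·ΔT/T_H.
W_min = 913.0 × 35.00/331.15 = 96.50 MJ = 91470 Btu.

91500 Btu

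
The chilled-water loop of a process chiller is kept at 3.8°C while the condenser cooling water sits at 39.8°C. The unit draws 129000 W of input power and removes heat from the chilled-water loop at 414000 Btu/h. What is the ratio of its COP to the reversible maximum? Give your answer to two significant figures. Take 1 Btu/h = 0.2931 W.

0.12

Converting, Q̇_C = 414000 Btu/h = 121300 W, so COP_actual = Q̇_C/Ẇ = 121300/129000 = 0.9406.
In absolute terms T_C = 276.95 K and T_H = 312.95 K, so ΔT = 36.00 K.
COP_Carnot = T_C/ΔT = 276.95/36.00 = 7.693.
η_II = COP_actual/COP_Carnot = 0.9406/7.693 = 0.1223.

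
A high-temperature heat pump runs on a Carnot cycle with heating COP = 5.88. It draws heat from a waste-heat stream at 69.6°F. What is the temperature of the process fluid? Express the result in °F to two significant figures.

COP_HP = T_H/(T_H − T_C) rearranges to T_H = COP·T_C/(COP − 1).
With T_C = 294.04 K, T_H = 5.88 × 294.04/4.880 = 354.29 K.
Converting, 354.29 K = 178.06°F.

180 °F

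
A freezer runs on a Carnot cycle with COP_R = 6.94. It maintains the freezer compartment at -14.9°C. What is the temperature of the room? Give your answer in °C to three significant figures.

COP_R = T_C/(T_H − T_C) gives T_H − T_C = T_C/COP.
With T_C = 258.25 K, T_H = 258.25 × (1 + 1/6.94) = 295.46 K.
Converting, 295.46 K = 22.31°C.

22.3 °C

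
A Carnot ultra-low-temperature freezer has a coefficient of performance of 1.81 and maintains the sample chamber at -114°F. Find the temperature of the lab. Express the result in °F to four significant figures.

76.98 °F

COP_R = T_C/(T_H − T_C) gives T_H − T_C = T_C/COP.
With T_C = 192.04 K, T_H = 192.04 × (1 + 1/1.81) = 298.14 K.
Converting, 298.14 K = 76.98°F.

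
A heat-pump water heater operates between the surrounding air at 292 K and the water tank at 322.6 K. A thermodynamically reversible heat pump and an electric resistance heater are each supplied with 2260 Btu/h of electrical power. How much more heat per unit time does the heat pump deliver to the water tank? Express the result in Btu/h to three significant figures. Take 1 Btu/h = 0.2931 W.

The reservoir spacing is ΔT = 322.6 − 292 = 30.60 K.
COP_Carnot = T_H/ΔT = 322.60/30.60 = 10.54.
The heat pump delivers Q̇_H = COP × Ẇ = 23830 Btu/h; the resistance heater delivers Ẇ = 2260 Btu/h.
Extra = (COP − 1)·Ẇ = 21570 Btu/h.

21600 Btu/h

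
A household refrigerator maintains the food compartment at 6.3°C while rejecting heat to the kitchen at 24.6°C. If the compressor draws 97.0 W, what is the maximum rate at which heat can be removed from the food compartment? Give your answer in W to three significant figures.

In absolute terms T_C = 279.45 K and T_H = 297.75 K, so ΔT = 18.30 K.
COP_Carnot = T_C/ΔT = 279.45/18.30 = 15.27.
Q̇_max = COP_Carnot × Ẇ = 15.27 × 97.00 W = 1481 W.

1480 W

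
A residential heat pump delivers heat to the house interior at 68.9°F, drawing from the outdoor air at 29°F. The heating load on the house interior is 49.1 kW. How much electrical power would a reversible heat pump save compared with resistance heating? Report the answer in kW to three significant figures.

In absolute terms T_C = 271.48 K and T_H = 293.65 K, so ΔT = 22.17 K.
COP_Carnot = T_H/ΔT = 293.65/22.17 = 13.25.
Resistance heating needs Ẇ_res = Q̇_H = 49.10 kW; the reversible heat pump needs only Ẇ_hp = Q̇_H/COP = 3.706 kW.
Saving = 49.10 − 3.706 = 45.39 kW.

45.4 kW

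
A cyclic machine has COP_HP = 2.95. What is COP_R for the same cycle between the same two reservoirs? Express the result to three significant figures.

1.95

Since Q_H = Q_C + W for any cycle, COP_R = Q_C/W = Q_H/W − 1.
COP_R = 2.95 − 1 = 1.95.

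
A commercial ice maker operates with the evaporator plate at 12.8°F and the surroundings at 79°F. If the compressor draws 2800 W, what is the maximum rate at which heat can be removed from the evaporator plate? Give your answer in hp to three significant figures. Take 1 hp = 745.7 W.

26.8 hp

In absolute terms T_C = 262.48 K and T_H = 299.26 K, so ΔT = 36.78 K.
COP_Carnot = T_C/ΔT = 262.48/36.78 = 7.137.
Q̇_max = COP_Carnot × Ẇ = 7.137 × 2800 W = 19980 W = 26.80 hp.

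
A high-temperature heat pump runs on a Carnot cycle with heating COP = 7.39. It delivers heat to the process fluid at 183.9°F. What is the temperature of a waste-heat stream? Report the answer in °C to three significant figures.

COP_HP = T_H/(T_H − T_C) gives T_H − T_C = T_H/COP.
With T_H = 357.54 K, T_C = 357.54 × (1 − 1/7.39) = 309.16 K.
Converting, 309.16 K = 36.01°C.

36.0 °C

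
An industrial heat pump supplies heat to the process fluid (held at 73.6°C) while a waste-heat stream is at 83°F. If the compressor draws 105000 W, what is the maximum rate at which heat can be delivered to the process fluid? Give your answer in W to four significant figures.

In absolute terms T_C = 301.48 K and T_H = 346.75 K, so ΔT = 45.27 K.
COP_Carnot = T_H/ΔT = 346.75/45.27 = 7.660.
Q̇_max = COP_Carnot × Ẇ = 7.660 × 105000 W = 804300 W.

804300 W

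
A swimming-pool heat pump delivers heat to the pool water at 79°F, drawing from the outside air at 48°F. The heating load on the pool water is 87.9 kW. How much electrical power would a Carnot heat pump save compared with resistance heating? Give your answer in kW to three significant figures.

82.8 kW

In absolute terms T_C = 282.04 K and T_H = 299.26 K, so ΔT = 17.22 K.
COP_Carnot = T_H/ΔT = 299.26/17.22 = 17.38.
Resistance heating needs Ẇ_res = Q̇_H = 87.90 kW; the reversible heat pump needs only Ẇ_hp = Q̇_H/COP = 5.059 kW.
Saving = 87.90 − 5.059 = 82.84 kW.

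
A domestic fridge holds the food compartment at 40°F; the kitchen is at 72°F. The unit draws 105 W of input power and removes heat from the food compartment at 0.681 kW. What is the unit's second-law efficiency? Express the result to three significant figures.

Converting, Q̇_C = 0.6810 kW = 681.0 W, so COP_actual = Q̇_C/Ẇ = 681.0/105.0 = 6.486.
In absolute terms T_C = 277.59 K and T_H = 295.37 K, so ΔT = 17.78 K.
COP_Carnot = T_C/ΔT = 277.59/17.78 = 15.61.
η_II = COP_actual/COP_Carnot = 6.486/15.61 = 0.4154.

0.415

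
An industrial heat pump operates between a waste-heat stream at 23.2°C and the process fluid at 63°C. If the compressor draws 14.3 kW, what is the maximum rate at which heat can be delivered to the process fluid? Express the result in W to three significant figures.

121000 W

In absolute terms T_C = 296.35 K and T_H = 336.15 K, so ΔT = 39.80 K.
COP_Carnot = T_H/ΔT = 336.15/39.80 = 8.446.
Q̇_max = COP_Carnot × Ẇ = 8.446 × 14.30 kW = 120.8 kW = 120800 W.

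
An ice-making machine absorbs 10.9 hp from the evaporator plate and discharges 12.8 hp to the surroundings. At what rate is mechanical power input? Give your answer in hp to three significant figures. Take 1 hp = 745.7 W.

1.90 hp

For a cyclic device the first law requires Q̇_H = Q̇_C + Ẇ.
Ẇ = Q̇_H − Q̇_C = 1.900 hp.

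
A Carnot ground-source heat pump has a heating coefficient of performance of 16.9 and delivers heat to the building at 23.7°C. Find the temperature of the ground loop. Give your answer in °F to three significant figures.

COP_HP = T_H/(T_H − T_C) gives T_H − T_C = T_H/COP.
With T_H = 296.85 K, T_C = 296.85 × (1 − 1/16.9) = 279.28 K.
Converting, 279.28 K = 43.04°F.

43.0 °F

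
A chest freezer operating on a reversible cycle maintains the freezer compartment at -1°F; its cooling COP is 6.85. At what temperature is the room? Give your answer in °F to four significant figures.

COP_R = T_C/(T_H − T_C) gives T_H − T_C = T_C/COP.
With T_C = 254.82 K, T_H = 254.82 × (1 + 1/6.85) = 292.02 K.
Converting, 292.02 K = 65.96°F.

65.96 °F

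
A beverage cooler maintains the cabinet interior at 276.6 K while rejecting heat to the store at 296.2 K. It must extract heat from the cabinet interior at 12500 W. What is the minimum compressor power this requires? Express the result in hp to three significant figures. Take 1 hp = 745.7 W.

1.19 hp

The reservoir spacing is ΔT = 296.2 − 276.6 = 19.60 K.
COP_Carnot = T_C/ΔT = 276.60/19.60 = 14.11.
Ẇ_min = Q̇/COP_Carnot = 12500/14.11 = 885.8 W = 1.188 hp.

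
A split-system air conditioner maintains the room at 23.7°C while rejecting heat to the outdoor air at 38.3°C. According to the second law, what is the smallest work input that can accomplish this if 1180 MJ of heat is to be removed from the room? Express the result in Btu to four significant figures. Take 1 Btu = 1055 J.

In absolute terms T_C = 296.85 K and T_H = 311.45 K, so ΔT = 14.60 K.
The reversible limit is COP_R = T_C/ΔT = 20.33, so W_min = Q_C/COP = Q_C·ΔT/T_C.
W_min = 1180 × 14.60/296.85 = 58.04 MJ = 55010 Btu.

55010 Btu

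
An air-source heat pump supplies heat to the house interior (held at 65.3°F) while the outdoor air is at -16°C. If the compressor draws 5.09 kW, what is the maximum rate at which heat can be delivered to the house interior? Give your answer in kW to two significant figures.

43 kW

In absolute terms T_C = 257.15 K and T_H = 291.65 K, so ΔT = 34.50 K.
COP_Carnot = T_H/ΔT = 291.65/34.50 = 8.454.
Q̇_max = COP_Carnot × Ẇ = 8.454 × 5.090 kW = 43.03 kW.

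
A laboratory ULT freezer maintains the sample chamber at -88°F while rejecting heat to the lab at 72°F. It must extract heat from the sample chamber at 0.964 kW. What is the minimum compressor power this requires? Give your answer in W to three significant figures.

In absolute terms T_C = 206.48 K and T_H = 295.37 K, so ΔT = 88.89 K.
COP_Carnot = T_C/ΔT = 206.48/88.89 = 2.323.
Ẇ_min = Q̇/COP_Carnot = 0.9640/2.323 = 0.4150 kW = 415.0 W.

415 W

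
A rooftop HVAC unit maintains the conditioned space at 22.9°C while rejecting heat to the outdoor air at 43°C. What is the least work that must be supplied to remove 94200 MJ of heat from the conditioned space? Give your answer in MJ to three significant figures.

In absolute terms T_C = 296.05 K and T_H = 316.15 K, so ΔT = 20.10 K.
The reversible limit is COP_R = T_C/ΔT = 14.73, so W_min = Q_C/COP = Q_C·ΔT/T_C.
W_min = 94200 × 20.10/296.05 = 6396 MJ.

6400 MJ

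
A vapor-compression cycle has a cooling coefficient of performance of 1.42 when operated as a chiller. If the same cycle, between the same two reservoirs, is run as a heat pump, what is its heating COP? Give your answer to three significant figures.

The first law on one cycle gives Q_H = Q_C + W, so Q_H/W = Q_C/W + 1.
COP_HP = COP_R + 1 = 1.42 + 1 = 2.42.

2.42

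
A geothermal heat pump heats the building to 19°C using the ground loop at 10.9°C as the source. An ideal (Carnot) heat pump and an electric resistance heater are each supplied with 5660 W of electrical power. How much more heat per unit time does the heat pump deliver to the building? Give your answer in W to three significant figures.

In absolute terms T_C = 284.05 K and T_H = 292.15 K, so ΔT = 8.100 K.
COP_Carnot = T_H/ΔT = 292.15/8.100 = 36.07.
The heat pump delivers Q̇_H = COP × Ẇ = 204100 W; the resistance heater delivers Ẇ = 5660 W.
Extra = (COP − 1)·Ẇ = 198500 W.

198000 W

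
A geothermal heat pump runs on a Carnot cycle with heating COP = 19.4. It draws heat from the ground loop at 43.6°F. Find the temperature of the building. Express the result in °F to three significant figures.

71.0 °F

COP_HP = T_H/(T_H − T_C) rearranges to T_H = COP·T_C/(COP − 1).
With T_C = 279.59 K, T_H = 19.4 × 279.59/18.40 = 294.79 K.
Converting, 294.79 K = 70.95°F.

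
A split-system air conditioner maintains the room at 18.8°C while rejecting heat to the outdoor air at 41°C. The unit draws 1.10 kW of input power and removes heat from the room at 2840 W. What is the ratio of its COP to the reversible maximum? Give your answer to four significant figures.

Converting, Q̇_C = 2840 W = 2.840 kW, so COP_actual = Q̇_C/Ẇ = 2.840/1.100 = 2.582.
In absolute terms T_C = 291.95 K and T_H = 314.15 K, so ΔT = 22.20 K.
COP_Carnot = T_C/ΔT = 291.95/22.20 = 13.15.
η_II = COP_actual/COP_Carnot = 2.582/13.15 = 0.1963.

0.1963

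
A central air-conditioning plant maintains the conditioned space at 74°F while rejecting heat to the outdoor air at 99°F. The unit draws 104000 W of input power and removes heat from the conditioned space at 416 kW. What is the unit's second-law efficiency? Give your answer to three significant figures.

0.187

Converting, Q̇_C = 416.0 kW = 416000 W, so COP_actual = Q̇_C/Ẇ = 416000/104000 = 4.000.
In absolute terms T_C = 296.48 K and T_H = 310.37 K, so ΔT = 13.89 K.
COP_Carnot = T_C/ΔT = 296.48/13.89 = 21.35.
η_II = COP_actual/COP_Carnot = 4.000/21.35 = 0.1874.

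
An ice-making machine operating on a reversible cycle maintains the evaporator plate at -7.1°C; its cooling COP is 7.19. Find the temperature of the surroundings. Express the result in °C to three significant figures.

29.9 °C

COP_R = T_C/(T_H − T_C) gives T_H − T_C = T_C/COP.
With T_C = 266.05 K, T_H = 266.05 × (1 + 1/7.19) = 303.05 K.
Converting, 303.05 K = 29.90°C.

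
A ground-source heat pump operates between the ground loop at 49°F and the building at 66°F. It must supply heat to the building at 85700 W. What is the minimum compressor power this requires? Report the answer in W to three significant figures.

In absolute terms T_C = 282.59 K and T_H = 292.04 K, so ΔT = 9.444 K.
COP_Carnot = T_H/ΔT = 292.04/9.444 = 30.92.
Ẇ_min = Q̇/COP_Carnot = 85700/30.92 = 2772 W.

2770 W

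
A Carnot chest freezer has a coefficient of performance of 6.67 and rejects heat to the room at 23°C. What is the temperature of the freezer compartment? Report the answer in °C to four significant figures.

For a Carnot refrigerator COP_R = T_C/(T_H − T_C), so T_C = COP·T_H/(1 + COP).
With T_H = 296.15 K, T_C = 6.67 × 296.15/7.670 = 257.54 K.
Converting, 257.54 K = -15.61°C.

-15.61 °C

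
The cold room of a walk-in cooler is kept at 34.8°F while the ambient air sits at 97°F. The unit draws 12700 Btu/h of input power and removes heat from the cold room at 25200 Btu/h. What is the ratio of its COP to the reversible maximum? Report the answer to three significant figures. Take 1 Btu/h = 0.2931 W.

COP_actual = Q̇_C/Ẇ = 25200/12700 = 1.984.
In absolute terms T_C = 274.71 K and T_H = 309.26 K, so ΔT = 34.56 K.
COP_Carnot = T_C/ΔT = 274.71/34.56 = 7.950.
η_II = COP_actual/COP_Carnot = 1.984/7.950 = 0.2496.

0.250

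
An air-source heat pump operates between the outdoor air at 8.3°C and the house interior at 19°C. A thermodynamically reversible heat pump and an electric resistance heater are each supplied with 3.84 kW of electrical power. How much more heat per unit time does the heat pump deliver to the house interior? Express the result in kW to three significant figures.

In absolute terms T_C = 281.45 K and T_H = 292.15 K, so ΔT = 10.70 K.
COP_Carnot = T_H/ΔT = 292.15/10.70 = 27.30.
The heat pump delivers Q̇_H = COP × Ẇ = 104.8 kW; the resistance heater delivers Ẇ = 3.840 kW.
Extra = (COP − 1)·Ẇ = 101.0 kW.

101 kW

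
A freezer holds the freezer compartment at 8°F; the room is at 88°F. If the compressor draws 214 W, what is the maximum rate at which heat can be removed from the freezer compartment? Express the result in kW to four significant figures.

1.251 kW

In absolute terms T_C = 259.82 K and T_H = 304.26 K, so ΔT = 44.44 K.
COP_Carnot = T_C/ΔT = 259.82/44.44 = 5.846.
Q̇_max = COP_Carnot × Ẇ = 5.846 × 214.0 W = 1251 W = 1.251 kW.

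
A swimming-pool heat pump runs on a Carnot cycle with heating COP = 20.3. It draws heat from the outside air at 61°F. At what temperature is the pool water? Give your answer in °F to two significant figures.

88 °F

COP_HP = T_H/(T_H − T_C) rearranges to T_H = COP·T_C/(COP − 1).
With T_C = 289.26 K, T_H = 20.3 × 289.26/19.30 = 304.25 K.
Converting, 304.25 K = 87.98°F.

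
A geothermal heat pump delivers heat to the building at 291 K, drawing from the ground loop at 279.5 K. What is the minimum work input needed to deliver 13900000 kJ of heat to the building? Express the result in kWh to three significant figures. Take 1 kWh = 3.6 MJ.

The reservoir spacing is ΔT = 291 − 279.5 = 11.50 K.
The reversible limit is COP_HP = T_H/ΔT = 25.30, so W_min = Q_H/COP = Q_H·ΔT/T_H.
W_min = 13900000 × 11.50/291.00 = 549300 kJ = 152.6 kWh.

153 kWh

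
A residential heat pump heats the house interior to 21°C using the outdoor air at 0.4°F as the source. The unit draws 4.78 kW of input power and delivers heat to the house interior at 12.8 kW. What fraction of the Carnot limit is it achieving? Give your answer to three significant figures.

0.351

COP_actual = Q̇_H/Ẇ = 12.80/4.780 = 2.678.
In absolute terms T_C = 255.59 K and T_H = 294.15 K, so ΔT = 38.56 K.
COP_Carnot = T_H/ΔT = 294.15/38.56 = 7.629.
η_II = COP_actual/COP_Carnot = 2.678/7.629 = 0.3510.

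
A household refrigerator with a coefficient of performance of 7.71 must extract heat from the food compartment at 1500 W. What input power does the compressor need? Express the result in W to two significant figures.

190 W

Ẇ = Q̇_C/COP = 1500/7.71 = 194.6 W.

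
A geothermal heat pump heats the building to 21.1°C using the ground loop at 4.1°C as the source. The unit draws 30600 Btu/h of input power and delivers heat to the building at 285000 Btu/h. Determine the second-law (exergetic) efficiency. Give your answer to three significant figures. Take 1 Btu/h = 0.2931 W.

0.538

COP_actual = Q̇_H/Ẇ = 285000/30600 = 9.314.
In absolute terms T_C = 277.25 K and T_H = 294.25 K, so ΔT = 17.00 K.
COP_Carnot = T_H/ΔT = 294.25/17.00 = 17.31.
η_II = COP_actual/COP_Carnot = 9.314/17.31 = 0.5381.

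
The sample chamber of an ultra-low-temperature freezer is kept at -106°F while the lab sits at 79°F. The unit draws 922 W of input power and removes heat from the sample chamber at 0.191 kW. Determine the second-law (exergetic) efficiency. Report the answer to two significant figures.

Converting, Q̇_C = 0.1910 kW = 191.0 W, so COP_actual = Q̇_C/Ẇ = 191.0/922.0 = 0.2072.
In absolute terms T_C = 196.48 K and T_H = 299.26 K, so ΔT = 102.8 K.
COP_Carnot = T_C/ΔT = 196.48/102.8 = 1.912.
η_II = COP_actual/COP_Carnot = 0.2072/1.912 = 0.1084.

0.11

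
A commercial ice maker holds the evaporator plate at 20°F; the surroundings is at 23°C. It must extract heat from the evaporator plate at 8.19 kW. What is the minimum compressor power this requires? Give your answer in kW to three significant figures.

0.912 kW

In absolute terms T_C = 266.48 K and T_H = 296.15 K, so ΔT = 29.67 K.
COP_Carnot = T_C/ΔT = 266.48/29.67 = 8.983.
Ẇ_min = Q̇/COP_Carnot = 8.190/8.983 = 0.9118 kW.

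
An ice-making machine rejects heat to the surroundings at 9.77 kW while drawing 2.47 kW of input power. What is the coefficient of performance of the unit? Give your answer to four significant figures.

The first law gives Q̇_H = Q̇_C + Ẇ, so the three rates are Q̇_C = 7.300, Q̇_H = 9.770, Ẇ = 2.470 kW.
COP_R = Q̇_C/Ẇ = 7.300/2.470 = 2.955.

2.955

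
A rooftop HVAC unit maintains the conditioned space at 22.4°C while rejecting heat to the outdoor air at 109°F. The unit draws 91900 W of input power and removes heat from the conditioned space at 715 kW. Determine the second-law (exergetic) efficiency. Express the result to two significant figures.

Converting, Q̇_C = 715.0 kW = 715000 W, so COP_actual = Q̇_C/Ẇ = 715000/91900 = 7.780.
In absolute terms T_C = 295.55 K and T_H = 315.93 K, so ΔT = 20.38 K.
COP_Carnot = T_C/ΔT = 295.55/20.38 = 14.50.
η_II = COP_actual/COP_Carnot = 7.780/14.50 = 0.5364.

0.54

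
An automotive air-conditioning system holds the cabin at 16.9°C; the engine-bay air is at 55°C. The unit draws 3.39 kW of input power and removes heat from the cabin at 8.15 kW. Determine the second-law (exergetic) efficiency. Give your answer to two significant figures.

0.32

COP_actual = Q̇_C/Ẇ = 8.150/3.390 = 2.404.
In absolute terms T_C = 290.05 K and T_H = 328.15 K, so ΔT = 38.10 K.
COP_Carnot = T_C/ΔT = 290.05/38.10 = 7.613.
η_II = COP_actual/COP_Carnot = 2.404/7.613 = 0.3158.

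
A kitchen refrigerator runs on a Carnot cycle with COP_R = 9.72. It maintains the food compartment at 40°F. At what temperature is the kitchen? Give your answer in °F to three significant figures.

91.4 °F

COP_R = T_C/(T_H − T_C) gives T_H − T_C = T_C/COP.
With T_C = 277.59 K, T_H = 277.59 × (1 + 1/9.72) = 306.15 K.
Converting, 306.15 K = 91.41°F.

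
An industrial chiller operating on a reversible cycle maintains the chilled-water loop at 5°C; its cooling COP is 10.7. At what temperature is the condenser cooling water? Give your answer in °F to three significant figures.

COP_R = T_C/(T_H − T_C) gives T_H − T_C = T_C/COP.
With T_C = 278.15 K, T_H = 278.15 × (1 + 1/10.7) = 304.15 K.
Converting, 304.15 K = 87.79°F.

87.8 °F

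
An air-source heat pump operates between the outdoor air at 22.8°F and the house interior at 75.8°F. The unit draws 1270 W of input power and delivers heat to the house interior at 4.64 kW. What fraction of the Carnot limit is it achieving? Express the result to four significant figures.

0.3616

Converting, Q̇_H = 4.640 kW = 4640 W, so COP_actual = Q̇_H/Ẇ = 4640/1270 = 3.654.
In absolute terms T_C = 268.04 K and T_H = 297.48 K, so ΔT = 29.44 K.
COP_Carnot = T_H/ΔT = 297.48/29.44 = 10.10.
η_II = COP_actual/COP_Carnot = 3.654/10.10 = 0.3616.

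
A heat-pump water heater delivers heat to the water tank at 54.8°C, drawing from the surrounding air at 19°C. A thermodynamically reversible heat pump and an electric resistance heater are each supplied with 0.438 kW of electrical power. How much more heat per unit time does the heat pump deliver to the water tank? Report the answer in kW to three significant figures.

In absolute terms T_C = 292.15 K and T_H = 327.95 K, so ΔT = 35.80 K.
COP_Carnot = T_H/ΔT = 327.95/35.80 = 9.161.
The heat pump delivers Q̇_H = COP × Ẇ = 4.012 kW; the resistance heater delivers Ẇ = 0.4380 kW.
Extra = (COP − 1)·Ẇ = 3.574 kW.

3.57 kW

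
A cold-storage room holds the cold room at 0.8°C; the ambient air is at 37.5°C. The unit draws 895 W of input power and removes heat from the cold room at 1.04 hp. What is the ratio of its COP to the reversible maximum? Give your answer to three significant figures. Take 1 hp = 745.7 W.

0.116

Converting, Q̇_C = 1.040 hp = 775.5 W, so COP_actual = Q̇_C/Ẇ = 775.5/895.0 = 0.8665.
In absolute terms T_C = 273.95 K and T_H = 310.65 K, so ΔT = 36.70 K.
COP_Carnot = T_C/ΔT = 273.95/36.70 = 7.465.
η_II = COP_actual/COP_Carnot = 0.8665/7.465 = 0.1161.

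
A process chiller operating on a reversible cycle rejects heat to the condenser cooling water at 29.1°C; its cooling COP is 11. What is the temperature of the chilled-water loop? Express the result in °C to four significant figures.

3.913 °C

For a Carnot refrigerator COP_R = T_C/(T_H − T_C), so T_C = COP·T_H/(1 + COP).
With T_H = 302.25 K, T_C = 11 × 302.25/12.00 = 277.06 K.
Converting, 277.06 K = 3.91°C.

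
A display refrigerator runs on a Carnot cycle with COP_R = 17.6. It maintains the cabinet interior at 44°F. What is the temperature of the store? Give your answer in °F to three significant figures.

72.6 °F

COP_R = T_C/(T_H − T_C) gives T_H − T_C = T_C/COP.
With T_C = 279.82 K, T_H = 279.82 × (1 + 1/17.6) = 295.72 K.
Converting, 295.72 K = 72.62°F.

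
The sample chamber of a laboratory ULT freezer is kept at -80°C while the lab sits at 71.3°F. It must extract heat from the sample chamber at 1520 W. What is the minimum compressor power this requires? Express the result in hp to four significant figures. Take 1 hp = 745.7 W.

1.075 hp

In absolute terms T_C = 193.15 K and T_H = 294.98 K, so ΔT = 101.8 K.
COP_Carnot = T_C/ΔT = 193.15/101.8 = 1.897.
Ẇ_min = Q̇/COP_Carnot = 1520/1.897 = 801.4 W = 1.075 hp.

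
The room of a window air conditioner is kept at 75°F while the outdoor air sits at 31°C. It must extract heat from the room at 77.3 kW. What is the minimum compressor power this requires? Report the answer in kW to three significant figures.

1.85 kW

In absolute terms T_C = 297.04 K and T_H = 304.15 K, so ΔT = 7.111 K.
COP_Carnot = T_C/ΔT = 297.04/7.111 = 41.77.
Ẇ_min = Q̇/COP_Carnot = 77.30/41.77 = 1.851 kW.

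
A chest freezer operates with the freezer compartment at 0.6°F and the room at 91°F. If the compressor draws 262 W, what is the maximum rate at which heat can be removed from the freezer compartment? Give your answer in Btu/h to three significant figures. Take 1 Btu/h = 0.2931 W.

4550 Btu/h

In absolute terms T_C = 255.71 K and T_H = 305.93 K, so ΔT = 50.22 K.
COP_Carnot = T_C/ΔT = 255.71/50.22 = 5.091.
Q̇_max = COP_Carnot × Ẇ = 5.091 × 262.0 W = 1334 W = 4551 Btu/h.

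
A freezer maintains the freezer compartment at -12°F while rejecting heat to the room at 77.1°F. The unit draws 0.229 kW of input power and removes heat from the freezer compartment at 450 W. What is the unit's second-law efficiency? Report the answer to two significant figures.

0.39

Converting, Q̇_C = 450.0 W = 0.4500 kW, so COP_actual = Q̇_C/Ẇ = 0.4500/0.2290 = 1.965.
In absolute terms T_C = 248.71 K and T_H = 298.21 K, so ΔT = 49.50 K.
COP_Carnot = T_C/ΔT = 248.71/49.50 = 5.024.
η_II = COP_actual/COP_Carnot = 1.965/5.024 = 0.3911.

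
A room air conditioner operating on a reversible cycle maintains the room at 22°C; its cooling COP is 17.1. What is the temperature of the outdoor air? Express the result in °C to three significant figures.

COP_R = T_C/(T_H − T_C) gives T_H − T_C = T_C/COP.
With T_C = 295.15 K, T_H = 295.15 × (1 + 1/17.1) = 312.41 K.
Converting, 312.41 K = 39.26°C.

39.3 °C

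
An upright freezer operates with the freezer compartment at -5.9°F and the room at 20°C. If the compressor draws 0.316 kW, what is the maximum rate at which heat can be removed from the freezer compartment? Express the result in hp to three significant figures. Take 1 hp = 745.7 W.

In absolute terms T_C = 252.09 K and T_H = 293.15 K, so ΔT = 41.06 K.
COP_Carnot = T_C/ΔT = 252.09/41.06 = 6.140.
Q̇_max = COP_Carnot × Ẇ = 6.140 × 0.3160 kW = 1.940 kW = 2.602 hp.

2.60 hp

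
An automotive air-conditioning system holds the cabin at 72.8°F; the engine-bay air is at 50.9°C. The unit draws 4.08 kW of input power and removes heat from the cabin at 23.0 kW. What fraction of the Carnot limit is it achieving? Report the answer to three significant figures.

0.538

COP_actual = Q̇_C/Ẇ = 23.00/4.080 = 5.637.
In absolute terms T_C = 295.82 K and T_H = 324.05 K, so ΔT = 28.23 K.
COP_Carnot = T_C/ΔT = 295.82/28.23 = 10.48.
η_II = COP_actual/COP_Carnot = 5.637/10.48 = 0.5380.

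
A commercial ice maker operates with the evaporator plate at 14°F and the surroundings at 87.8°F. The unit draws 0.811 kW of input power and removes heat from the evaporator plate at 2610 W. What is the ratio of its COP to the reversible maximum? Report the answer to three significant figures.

Converting, Q̇_C = 2610 W = 2.610 kW, so COP_actual = Q̇_C/Ẇ = 2.610/0.8110 = 3.218.
In absolute terms T_C = 263.15 K and T_H = 304.15 K, so ΔT = 41.00 K.
COP_Carnot = T_C/ΔT = 263.15/41.00 = 6.418.
η_II = COP_actual/COP_Carnot = 3.218/6.418 = 0.5014.

0.501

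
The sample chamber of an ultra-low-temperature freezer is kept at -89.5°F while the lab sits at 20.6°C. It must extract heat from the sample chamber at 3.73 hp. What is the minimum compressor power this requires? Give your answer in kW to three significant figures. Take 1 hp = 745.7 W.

In absolute terms T_C = 205.65 K and T_H = 293.75 K, so ΔT = 88.10 K.
COP_Carnot = T_C/ΔT = 205.65/88.10 = 2.334.
Ẇ_min = Q̇/COP_Carnot = 3.730/2.334 = 1.598 hp = 1.192 kW.

1.19 kW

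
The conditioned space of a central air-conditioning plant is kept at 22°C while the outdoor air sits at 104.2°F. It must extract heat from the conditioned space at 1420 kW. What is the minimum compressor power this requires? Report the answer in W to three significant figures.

87100 W

In absolute terms T_C = 295.15 K and T_H = 313.26 K, so ΔT = 18.11 K.
COP_Carnot = T_C/ΔT = 295.15/18.11 = 16.30.
Ẇ_min = Q̇/COP_Carnot = 1420/16.30 = 87.13 kW = 87130 W.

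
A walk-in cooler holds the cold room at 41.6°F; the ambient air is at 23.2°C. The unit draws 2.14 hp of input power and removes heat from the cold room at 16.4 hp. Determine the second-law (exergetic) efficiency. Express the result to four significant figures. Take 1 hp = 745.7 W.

0.4917

COP_actual = Q̇_C/Ẇ = 16.40/2.140 = 7.664.
In absolute terms T_C = 278.48 K and T_H = 296.35 K, so ΔT = 17.87 K.
COP_Carnot = T_C/ΔT = 278.48/17.87 = 15.59.
η_II = COP_actual/COP_Carnot = 7.664/15.59 = 0.4917.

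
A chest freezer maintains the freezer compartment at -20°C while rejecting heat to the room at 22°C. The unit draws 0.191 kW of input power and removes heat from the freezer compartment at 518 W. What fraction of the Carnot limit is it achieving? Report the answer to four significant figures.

0.4500

Converting, Q̇_C = 518.0 W = 0.5180 kW, so COP_actual = Q̇_C/Ẇ = 0.5180/0.1910 = 2.712.
In absolute terms T_C = 253.15 K and T_H = 295.15 K, so ΔT = 42.00 K.
COP_Carnot = T_C/ΔT = 253.15/42.00 = 6.027.
η_II = COP_actual/COP_Carnot = 2.712/6.027 = 0.4500.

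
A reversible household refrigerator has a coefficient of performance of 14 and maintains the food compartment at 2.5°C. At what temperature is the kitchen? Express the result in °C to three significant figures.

22.2 °C

COP_R = T_C/(T_H − T_C) gives T_H − T_C = T_C/COP.
With T_C = 275.65 K, T_H = 275.65 × (1 + 1/14) = 295.34 K.
Converting, 295.34 K = 22.19°C.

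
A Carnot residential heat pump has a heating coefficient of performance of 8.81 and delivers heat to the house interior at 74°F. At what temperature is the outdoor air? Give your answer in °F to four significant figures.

COP_HP = T_H/(T_H − T_C) gives T_H − T_C = T_H/COP.
With T_H = 296.48 K, T_C = 296.48 × (1 − 1/8.81) = 262.83 K.
Converting, 262.83 K = 13.42°F.

13.42 °F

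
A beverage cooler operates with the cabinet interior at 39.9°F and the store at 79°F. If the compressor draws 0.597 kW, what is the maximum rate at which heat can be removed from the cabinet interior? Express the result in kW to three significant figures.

In absolute terms T_C = 277.54 K and T_H = 299.26 K, so ΔT = 21.72 K.
COP_Carnot = T_C/ΔT = 277.54/21.72 = 12.78.
Q̇_max = COP_Carnot × Ẇ = 12.78 × 0.5970 kW = 7.628 kW.

7.63 kW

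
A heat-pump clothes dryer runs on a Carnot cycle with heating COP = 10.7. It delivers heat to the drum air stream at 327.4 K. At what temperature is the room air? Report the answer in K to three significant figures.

297 K

COP_HP = T_H/(T_H − T_C) gives T_H − T_C = T_H/COP.
With T_H = 327.40 K, T_C = 327.40 × (1 − 1/10.7) = 296.80 K.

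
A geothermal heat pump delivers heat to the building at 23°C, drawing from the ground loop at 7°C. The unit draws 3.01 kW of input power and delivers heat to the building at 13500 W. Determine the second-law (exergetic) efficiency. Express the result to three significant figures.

0.242

Converting, Q̇_H = 13500 W = 13.50 kW, so COP_actual = Q̇_H/Ẇ = 13.50/3.010 = 4.485.
In absolute terms T_C = 280.15 K and T_H = 296.15 K, so ΔT = 16.00 K.
COP_Carnot = T_H/ΔT = 296.15/16.00 = 18.51.
η_II = COP_actual/COP_Carnot = 4.485/18.51 = 0.2423.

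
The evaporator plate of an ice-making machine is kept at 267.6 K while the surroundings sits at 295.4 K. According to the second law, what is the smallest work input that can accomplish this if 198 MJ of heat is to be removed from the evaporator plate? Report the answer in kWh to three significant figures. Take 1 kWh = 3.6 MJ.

The reservoir spacing is ΔT = 295.4 − 267.6 = 27.80 K.
The reversible limit is COP_R = T_C/ΔT = 9.626, so W_min = Q_C/COP = Q_C·ΔT/T_C.
W_min = 198.0 × 27.80/267.60 = 20.57 MJ = 5.714 kWh.

5.71 kWh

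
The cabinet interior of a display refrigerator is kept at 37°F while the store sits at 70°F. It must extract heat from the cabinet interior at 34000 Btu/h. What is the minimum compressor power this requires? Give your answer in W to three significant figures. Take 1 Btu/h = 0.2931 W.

In absolute terms T_C = 275.93 K and T_H = 294.26 K, so ΔT = 18.33 K.
COP_Carnot = T_C/ΔT = 275.93/18.33 = 15.05.
Ẇ_min = Q̇/COP_Carnot = 34000/15.05 = 2259 Btu/h = 662.1 W.

662 W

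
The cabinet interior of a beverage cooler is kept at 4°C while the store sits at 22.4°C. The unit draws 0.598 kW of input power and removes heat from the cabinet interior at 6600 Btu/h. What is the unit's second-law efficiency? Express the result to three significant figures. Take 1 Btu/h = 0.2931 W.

0.215

Converting, Q̇_C = 6600 Btu/h = 1.934 kW, so COP_actual = Q̇_C/Ẇ = 1.934/0.5980 = 3.235.
In absolute terms T_C = 277.15 K and T_H = 295.55 K, so ΔT = 18.40 K.
COP_Carnot = T_C/ΔT = 277.15/18.40 = 15.06.
η_II = COP_actual/COP_Carnot = 3.235/15.06 = 0.2148.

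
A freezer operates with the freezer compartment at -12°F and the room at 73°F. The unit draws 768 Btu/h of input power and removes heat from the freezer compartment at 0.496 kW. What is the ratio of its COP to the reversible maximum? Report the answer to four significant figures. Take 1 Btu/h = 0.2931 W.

Converting, Q̇_C = 0.4960 kW = 1692 Btu/h, so COP_actual = Q̇_C/Ẇ = 1692/768.0 = 2.203.
In absolute terms T_C = 248.71 K and T_H = 295.93 K, so ΔT = 47.22 K.
COP_Carnot = T_C/ΔT = 248.71/47.22 = 5.267.
η_II = COP_actual/COP_Carnot = 2.203/5.267 = 0.4184.

0.4184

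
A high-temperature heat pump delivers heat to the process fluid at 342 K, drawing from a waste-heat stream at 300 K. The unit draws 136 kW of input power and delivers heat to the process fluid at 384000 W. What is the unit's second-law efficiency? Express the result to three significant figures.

0.347

Converting, Q̇_H = 384000 W = 384.0 kW, so COP_actual = Q̇_H/Ẇ = 384.0/136.0 = 2.824.
The reservoir spacing is ΔT = 342 − 300 = 42.00 K.
COP_Carnot = T_H/ΔT = 342.00/42.00 = 8.143.
η_II = COP_actual/COP_Carnot = 2.824/8.143 = 0.3467.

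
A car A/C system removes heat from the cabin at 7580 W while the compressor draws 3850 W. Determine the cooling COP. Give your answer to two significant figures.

The first law gives Q̇_H = Q̇_C + Ẇ, so the three rates are Q̇_C = 7580, Q̇_H = 11430, Ẇ = 3850 W.
COP_R = Q̇_C/Ẇ = 7580/3850 = 1.969.

2.0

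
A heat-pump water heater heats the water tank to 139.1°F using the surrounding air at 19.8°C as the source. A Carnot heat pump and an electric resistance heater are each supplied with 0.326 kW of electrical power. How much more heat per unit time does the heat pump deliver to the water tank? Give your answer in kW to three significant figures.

2.41 kW

In absolute terms T_C = 292.95 K and T_H = 332.65 K, so ΔT = 39.70 K.
COP_Carnot = T_H/ΔT = 332.65/39.70 = 8.379.
The heat pump delivers Q̇_H = COP × Ẇ = 2.732 kW; the resistance heater delivers Ẇ = 0.3260 kW.
Extra = (COP − 1)·Ẇ = 2.406 kW.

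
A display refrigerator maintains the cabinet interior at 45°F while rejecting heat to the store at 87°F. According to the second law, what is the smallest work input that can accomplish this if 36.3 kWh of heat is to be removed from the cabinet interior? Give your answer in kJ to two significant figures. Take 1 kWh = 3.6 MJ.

11000 kJ

In absolute terms T_C = 280.37 K and T_H = 303.71 K, so ΔT = 23.33 K.
The reversible limit is COP_R = T_C/ΔT = 12.02, so W_min = Q_C/COP = Q_C·ΔT/T_C.
W_min = 36.30 × 23.33/280.37 = 3.021 kWh = 10880 kJ.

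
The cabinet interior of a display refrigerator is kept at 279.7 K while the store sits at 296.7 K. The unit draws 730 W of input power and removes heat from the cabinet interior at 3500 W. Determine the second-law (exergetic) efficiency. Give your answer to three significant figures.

COP_actual = Q̇_C/Ẇ = 3500/730.0 = 4.795.
The reservoir spacing is ΔT = 296.7 − 279.7 = 17.00 K.
COP_Carnot = T_C/ΔT = 279.70/17.00 = 16.45.
η_II = COP_actual/COP_Carnot = 4.795/16.45 = 0.2914.

0.291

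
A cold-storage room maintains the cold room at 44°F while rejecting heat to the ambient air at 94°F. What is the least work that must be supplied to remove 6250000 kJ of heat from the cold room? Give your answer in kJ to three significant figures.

620000 kJ

In absolute terms T_C = 279.82 K and T_H = 307.59 K, so ΔT = 27.78 K.
The reversible limit is COP_R = T_C/ΔT = 10.07, so W_min = Q_C/COP = Q_C·ΔT/T_C.
W_min = 6250000 × 27.78/279.82 = 620400 kJ.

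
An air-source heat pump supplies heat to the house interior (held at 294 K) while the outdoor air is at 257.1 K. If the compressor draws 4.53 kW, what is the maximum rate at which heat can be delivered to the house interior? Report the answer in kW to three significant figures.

36.1 kW

The reservoir spacing is ΔT = 294 − 257.1 = 36.90 K.
COP_Carnot = T_H/ΔT = 294.00/36.90 = 7.967.
Q̇_max = COP_Carnot × Ẇ = 7.967 × 4.530 kW = 36.09 kW.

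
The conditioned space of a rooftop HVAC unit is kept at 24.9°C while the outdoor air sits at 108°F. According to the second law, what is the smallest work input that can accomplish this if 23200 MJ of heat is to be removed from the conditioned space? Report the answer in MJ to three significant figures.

In absolute terms T_C = 298.05 K and T_H = 315.37 K, so ΔT = 17.32 K.
The reversible limit is COP_R = T_C/ΔT = 17.21, so W_min = Q_C/COP = Q_C·ΔT/T_C.
W_min = 23200 × 17.32/298.05 = 1348 MJ.

1350 MJ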